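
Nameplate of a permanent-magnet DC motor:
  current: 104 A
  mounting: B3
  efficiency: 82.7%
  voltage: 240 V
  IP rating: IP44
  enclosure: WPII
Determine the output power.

P_in = V·I = 240 × 104 = 24960 W
P_out = η·P_in = 0.827 × 24960 = 20642 W

20.6 kW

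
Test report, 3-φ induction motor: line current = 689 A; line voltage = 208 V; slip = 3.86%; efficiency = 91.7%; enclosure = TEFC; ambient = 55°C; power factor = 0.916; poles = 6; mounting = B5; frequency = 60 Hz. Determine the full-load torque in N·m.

P_in = √3·V·I·cosφ = 1.732 × 208 × 689 × 0.916 = 227366 W
P_out = η·P_in = 0.917 × 227366 = 208495 W
n_s = 120×60/6 = 1200 rpm; n = 1200×(1−0.0386) = 1154 rpm
ω = 2π×1154/60 = 120.8 rad/s
τ = P_out/ω = 208495/120.8 = 1730 N·m

1730 N·m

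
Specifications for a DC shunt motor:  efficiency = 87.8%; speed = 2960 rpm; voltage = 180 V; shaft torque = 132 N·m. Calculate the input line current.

259 A

ω = 2π×2960/60 = 310 rad/s; P_out = τω = 132 × 310 = 40920 W
P_in = P_out / η = 40920 / 0.878 = 46606 W
I = P_in / V = 46606 / 180 = 259 A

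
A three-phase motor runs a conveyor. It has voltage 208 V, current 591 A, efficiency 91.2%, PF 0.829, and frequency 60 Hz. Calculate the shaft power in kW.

161 kW

P_in = √3·V·I·cosφ = 1.732 × 208 × 591 × 0.829 = 176503 W
P_out = η·P_in = 0.912 × 176503 = 160971 W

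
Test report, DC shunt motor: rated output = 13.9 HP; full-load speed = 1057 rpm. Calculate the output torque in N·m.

P_out = 13.9 × 746 = 10369 W
ω = 2π × 1057/60 = 110.7 rad/s
τ = P_out/ω = 10369/110.7 = 93.7 N·m

93.7 N·m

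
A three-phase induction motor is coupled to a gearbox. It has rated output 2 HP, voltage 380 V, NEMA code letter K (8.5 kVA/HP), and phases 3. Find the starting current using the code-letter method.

S_LR = 8.5 × 2 = 17 kVA
I_LR = S_LR/(√3·V_L) = 17000/(1.732×380) = 25.8 A

25.8 A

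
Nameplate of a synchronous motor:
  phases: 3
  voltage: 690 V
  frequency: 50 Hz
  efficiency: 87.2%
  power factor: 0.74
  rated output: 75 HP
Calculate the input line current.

72.6 A

P_out = 75 × 746 = 55950 W
P_in = P_out / η = 55950 / 0.872 = 64163 W
I_L = P_in / (√3·V_L·cosφ) = 64163 / (1.732 × 690 × 0.74) = 72.6 A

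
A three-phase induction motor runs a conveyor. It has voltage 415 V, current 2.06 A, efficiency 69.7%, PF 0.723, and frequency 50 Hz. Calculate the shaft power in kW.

P_in = √3·V·I·cosφ = 1.732 × 415 × 2.06 × 0.723 = 1071 W
P_out = η·P_in = 0.697 × 1071 = 746 W

0.746 kW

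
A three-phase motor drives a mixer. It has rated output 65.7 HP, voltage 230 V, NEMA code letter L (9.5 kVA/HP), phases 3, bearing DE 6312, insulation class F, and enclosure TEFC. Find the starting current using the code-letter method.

1570 A

S_LR = 9.5 × 65.7 = 624.15 kVA
I_LR = S_LR/(√3·V_L) = 624150/(1.732×230) = 1570 A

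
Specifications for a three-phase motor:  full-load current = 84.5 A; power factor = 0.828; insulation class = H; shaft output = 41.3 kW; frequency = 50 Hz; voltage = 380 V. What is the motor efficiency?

P_out = 41.3 kW = 41300 W
P_in = √3·V_L·I_L·cosφ = 1.732 × 380 × 84.5 × 0.828 = 46049 W
η = P_out / P_in = 41300 / 46049 = 0.897 = 89.7%

89.7 %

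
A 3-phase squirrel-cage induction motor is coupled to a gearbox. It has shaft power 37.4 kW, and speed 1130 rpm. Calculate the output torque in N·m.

316 N·m

ω = 2π × 1130/60 = 118.3 rad/s
τ = P/ω = 37400/118.3 = 316 N·m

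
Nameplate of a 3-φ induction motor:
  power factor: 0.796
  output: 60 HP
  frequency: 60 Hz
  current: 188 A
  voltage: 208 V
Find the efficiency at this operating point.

83.0 %

P_out = 60 × 746 = 44760 W
P_in = √3·V_L·I_L·cosφ = 1.732 × 208 × 188 × 0.796 = 53912 W
η = P_out / P_in = 44760 / 53912 = 0.830 = 83.0%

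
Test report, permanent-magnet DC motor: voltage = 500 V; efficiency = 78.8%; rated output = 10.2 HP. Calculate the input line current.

P_out = 10.2 × 746 = 7609 W
P_in = P_out / η = 7609 / 0.788 = 9656 W
I = P_in / V = 9656 / 500 = 19.3 A

19.3 A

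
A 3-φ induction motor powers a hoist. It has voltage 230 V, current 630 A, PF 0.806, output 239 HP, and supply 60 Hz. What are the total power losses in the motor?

P_in = √3·V·I·cosφ = 1.732×230×630×0.806 = 202279 W
P_out = 239×746 = 178294 W
Losses = P_in − P_out = 202279 − 178294 = 23985 W

24 kW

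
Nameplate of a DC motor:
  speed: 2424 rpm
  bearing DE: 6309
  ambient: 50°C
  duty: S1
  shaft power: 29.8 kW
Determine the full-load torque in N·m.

117 N·m

ω = 2π × 2424/60 = 253.8 rad/s
τ = P/ω = 29800/253.8 = 117 N·m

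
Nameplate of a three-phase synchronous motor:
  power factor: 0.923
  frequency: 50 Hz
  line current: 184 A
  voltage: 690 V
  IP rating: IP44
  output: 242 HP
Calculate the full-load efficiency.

P_out = 242 × 746 = 180532 W
P_in = √3·V_L·I_L·cosφ = 1.732 × 690 × 184 × 0.923 = 202963 W
η = P_out / P_in = 180532 / 202963 = 0.889 = 88.9%

88.9 %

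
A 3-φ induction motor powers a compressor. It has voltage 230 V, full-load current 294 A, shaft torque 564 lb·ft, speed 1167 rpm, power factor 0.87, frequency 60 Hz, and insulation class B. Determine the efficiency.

91.7 %

τ = 564 lb·ft × 1.356 = 764.8 N·m
ω = 2π × 1167/60 = 122.2 rad/s; P_out = τω = 764.8 × 122.2 = 93459 W
P_in = √3·V_L·I_L·cosφ = 1.732 × 230 × 294 × 0.87 = 101893 W
η = P_out / P_in = 93459 / 101893 = 0.917 = 91.7%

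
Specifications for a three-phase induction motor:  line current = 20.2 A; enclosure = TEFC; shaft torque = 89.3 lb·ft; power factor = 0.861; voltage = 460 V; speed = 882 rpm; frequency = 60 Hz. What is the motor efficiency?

80.7 %

τ = 89.3 lb·ft × 1.356 = 121.1 N·m
ω = 2π × 882/60 = 92.36 rad/s; P_out = τω = 121.1 × 92.36 = 11185 W
P_in = √3·V_L·I_L·cosφ = 1.732 × 460 × 20.2 × 0.861 = 13857 W
η = P_out / P_in = 11185 / 13857 = 0.807 = 80.7%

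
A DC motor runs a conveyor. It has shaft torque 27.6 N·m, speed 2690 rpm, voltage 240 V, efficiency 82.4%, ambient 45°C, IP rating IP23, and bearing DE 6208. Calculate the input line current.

ω = 2π×2690/60 = 281.7 rad/s; P_out = τω = 27.6 × 281.7 = 7775 W
P_in = P_out / η = 7775 / 0.824 = 9436 W
I = P_in / V = 9436 / 240 = 39.3 A

39.3 A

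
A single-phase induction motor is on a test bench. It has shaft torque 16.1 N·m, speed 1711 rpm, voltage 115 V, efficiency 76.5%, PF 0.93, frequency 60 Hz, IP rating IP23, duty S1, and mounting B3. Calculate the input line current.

ω = 2π×1711/60 = 179.2 rad/s; P_out = τω = 16.1 × 179.2 = 2885 W
P_in = P_out / η = 2885 / 0.765 = 3771 W
I = P_in / (V·cosφ) = 3771 / (115 × 0.93) = 35.3 A

35.3 A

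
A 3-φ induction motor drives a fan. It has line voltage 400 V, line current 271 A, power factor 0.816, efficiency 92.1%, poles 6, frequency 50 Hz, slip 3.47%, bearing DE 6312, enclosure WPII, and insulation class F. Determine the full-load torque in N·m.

P_in = √3·V·I·cosφ = 1.732 × 400 × 271 × 0.816 = 153203 W
P_out = η·P_in = 0.921 × 153203 = 141100 W
n_s = 120×50/6 = 1000 rpm; n = 1000×(1−0.0347) = 965 rpm
ω = 2π×965/60 = 101.1 rad/s
τ = P_out/ω = 141100/101.1 = 1400 N·m

1400 N·m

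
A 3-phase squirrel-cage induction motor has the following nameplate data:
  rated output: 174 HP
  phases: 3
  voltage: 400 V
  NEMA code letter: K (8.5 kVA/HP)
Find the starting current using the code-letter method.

2130 A

S_LR = 8.5 × 174 = 1479 kVA
I_LR = S_LR/(√3·V_L) = 1479000/(1.732×400) = 2130 A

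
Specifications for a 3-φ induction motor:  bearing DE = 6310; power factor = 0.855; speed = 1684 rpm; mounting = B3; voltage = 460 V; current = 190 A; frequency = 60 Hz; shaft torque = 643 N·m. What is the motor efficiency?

ω = 2π × 1684/60 = 176.3 rad/s; P_out = τω = 643 × 176.3 = 113361 W
P_in = √3·V_L·I_L·cosφ = 1.732 × 460 × 190 × 0.855 = 129427 W
η = P_out / P_in = 113361 / 129427 = 0.876 = 87.6%

87.6 %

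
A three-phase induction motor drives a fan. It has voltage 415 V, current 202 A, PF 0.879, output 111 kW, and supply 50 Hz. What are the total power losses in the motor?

P_in = √3·V·I·cosφ = 1.732×415×202×0.879 = 127625 W
P_out = 111000 W
Losses = P_in − P_out = 127625 − 111000 = 16625 W

16600 W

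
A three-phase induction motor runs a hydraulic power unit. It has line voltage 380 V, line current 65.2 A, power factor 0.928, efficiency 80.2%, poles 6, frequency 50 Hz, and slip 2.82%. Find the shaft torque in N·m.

314 N·m

P_in = √3·V·I·cosφ = 1.732 × 380 × 65.2 × 0.928 = 39822 W
P_out = η·P_in = 0.802 × 39822 = 31937 W
n_s = 120×50/6 = 1000 rpm; n = 1000×(1−0.0282) = 972 rpm
ω = 2π×972/60 = 101.8 rad/s
τ = P_out/ω = 31937/101.8 = 314 N·m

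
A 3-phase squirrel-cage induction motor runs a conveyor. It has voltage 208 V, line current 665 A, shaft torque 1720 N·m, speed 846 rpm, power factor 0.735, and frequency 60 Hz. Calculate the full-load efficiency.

86.5 %

ω = 2π × 846/60 = 88.59 rad/s; P_out = τω = 1720 × 88.59 = 152375 W
P_in = √3·V_L·I_L·cosφ = 1.732 × 208 × 665 × 0.735 = 176084 W
η = P_out / P_in = 152375 / 176084 = 0.865 = 86.5%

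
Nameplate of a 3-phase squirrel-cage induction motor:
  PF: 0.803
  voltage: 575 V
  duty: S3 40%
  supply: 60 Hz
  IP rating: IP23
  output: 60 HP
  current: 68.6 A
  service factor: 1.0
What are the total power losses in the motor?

10100 W

P_in = √3·V·I·cosφ = 1.732×575×68.6×0.803 = 54860 W
P_out = 60×746 = 44760 W
Losses = P_in − P_out = 54860 − 44760 = 10100 W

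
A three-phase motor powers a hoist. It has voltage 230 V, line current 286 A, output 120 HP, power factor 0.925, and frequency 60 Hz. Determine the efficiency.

84.9 %

P_out = 120 × 746 = 89520 W
P_in = √3·V_L·I_L·cosφ = 1.732 × 230 × 286 × 0.925 = 105386 W
η = P_out / P_in = 89520 / 105386 = 0.849 = 84.9%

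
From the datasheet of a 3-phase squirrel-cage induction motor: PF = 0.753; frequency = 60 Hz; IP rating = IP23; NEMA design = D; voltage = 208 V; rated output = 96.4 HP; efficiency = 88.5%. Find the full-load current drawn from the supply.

300 A

P_out = 96.4 × 746 = 71914 W
P_in = P_out / η = 71914 / 0.885 = 81259 W
I_L = P_in / (√3·V_L·cosφ) = 81259 / (1.732 × 208 × 0.753) = 300 A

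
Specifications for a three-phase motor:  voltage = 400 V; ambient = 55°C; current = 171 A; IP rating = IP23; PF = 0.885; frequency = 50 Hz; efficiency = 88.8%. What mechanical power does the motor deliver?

P_in = √3·V·I·cosφ = 1.732 × 400 × 171 × 0.885 = 104845 W
P_out = η·P_in = 0.888 × 104845 = 93102 W

93.1 kW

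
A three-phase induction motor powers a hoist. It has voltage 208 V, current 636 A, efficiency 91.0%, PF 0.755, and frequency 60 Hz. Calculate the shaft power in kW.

P_in = √3·V·I·cosφ = 1.732 × 208 × 636 × 0.755 = 172988 W
P_out = η·P_in = 0.91 × 172988 = 157419 W

157 kW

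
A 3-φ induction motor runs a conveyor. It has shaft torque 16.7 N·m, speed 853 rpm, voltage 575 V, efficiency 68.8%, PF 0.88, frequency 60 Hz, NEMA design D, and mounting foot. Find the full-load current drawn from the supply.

2.47 A

ω = 2π×853/60 = 89.33 rad/s; P_out = τω = 16.7 × 89.33 = 1492 W
P_in = P_out / η = 1492 / 0.688 = 2169 W
I_L = P_in / (√3·V_L·cosφ) = 2169 / (1.732 × 575 × 0.88) = 2.47 A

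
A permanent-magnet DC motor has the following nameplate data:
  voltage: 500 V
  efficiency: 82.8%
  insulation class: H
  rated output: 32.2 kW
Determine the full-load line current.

77.8 A

P_out = 32.2 kW = 32200 W
P_in = P_out / η = 32200 / 0.828 = 38889 W
I = P_in / V = 38889 / 500 = 77.8 A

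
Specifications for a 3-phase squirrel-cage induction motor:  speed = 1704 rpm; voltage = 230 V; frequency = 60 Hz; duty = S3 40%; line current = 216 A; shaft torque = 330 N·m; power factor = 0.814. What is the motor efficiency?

84.1 %

ω = 2π × 1704/60 = 178.4 rad/s; P_out = τω = 330 × 178.4 = 58872 W
P_in = √3·V_L·I_L·cosφ = 1.732 × 230 × 216 × 0.814 = 70041 W
η = P_out / P_in = 58872 / 70041 = 0.841 = 84.1%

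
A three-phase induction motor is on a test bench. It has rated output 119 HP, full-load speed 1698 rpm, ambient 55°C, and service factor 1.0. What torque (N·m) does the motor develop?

499 N·m

P_out = 119 × 746 = 88774 W
ω = 2π × 1698/60 = 177.8 rad/s
τ = P_out/ω = 88774/177.8 = 499 N·m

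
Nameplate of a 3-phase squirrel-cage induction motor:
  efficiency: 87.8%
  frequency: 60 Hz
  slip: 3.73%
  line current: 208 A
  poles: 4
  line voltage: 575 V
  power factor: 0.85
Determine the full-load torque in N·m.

P_in = √3·V·I·cosφ = 1.732 × 575 × 208 × 0.85 = 176075 W
P_out = η·P_in = 0.878 × 176075 = 154594 W
n_s = 120×60/4 = 1800 rpm; n = 1800×(1−0.0373) = 1733 rpm
ω = 2π×1733/60 = 181.5 rad/s
τ = P_out/ω = 154594/181.5 = 852 N·m

852 N·m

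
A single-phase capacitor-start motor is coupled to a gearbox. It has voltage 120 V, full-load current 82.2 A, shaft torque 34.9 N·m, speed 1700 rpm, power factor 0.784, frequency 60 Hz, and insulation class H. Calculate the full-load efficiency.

ω = 2π × 1700/60 = 178 rad/s; P_out = τω = 34.9 × 178 = 6212 W
P_in = V·I·cosφ = 120 × 82.2 × 0.784 = 7733 W
η = P_out / P_in = 6212 / 7733 = 0.803 = 80.3%

80.3 %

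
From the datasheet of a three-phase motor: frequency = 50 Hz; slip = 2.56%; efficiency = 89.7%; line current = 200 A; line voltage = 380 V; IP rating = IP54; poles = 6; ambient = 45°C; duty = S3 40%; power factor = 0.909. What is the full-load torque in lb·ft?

P_in = √3·V·I·cosφ = 1.732 × 380 × 200 × 0.909 = 119653 W
P_out = η·P_in = 0.897 × 119653 = 107329 W
n_s = 120×50/6 = 1000 rpm; n = 1000×(1−0.0256) = 974 rpm
ω = 2π×974/60 = 102 rad/s
τ = P_out/ω = 107329/102 = 1052 N·m
In lb·ft: 1052/1.356 = 776 lb·ft

776 lb·ft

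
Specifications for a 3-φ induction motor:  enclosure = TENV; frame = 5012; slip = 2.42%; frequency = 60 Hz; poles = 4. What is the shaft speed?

n_s = 120f/p = 120×60/4 = 1800 rpm
n = n_s(1 − s) = 1800 × (1 − 0.0242) = 1756 rpm

1756 rpm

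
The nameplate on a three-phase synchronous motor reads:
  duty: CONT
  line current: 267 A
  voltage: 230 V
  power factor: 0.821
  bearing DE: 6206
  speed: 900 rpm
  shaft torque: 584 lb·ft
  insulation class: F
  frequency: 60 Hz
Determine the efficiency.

85.5 %

τ = 584 lb·ft × 1.356 = 791.9 N·m
ω = 2π × 900/60 = 94.25 rad/s; P_out = τω = 791.9 × 94.25 = 74637 W
P_in = √3·V_L·I_L·cosφ = 1.732 × 230 × 267 × 0.821 = 87323 W
η = P_out / P_in = 74637 / 87323 = 0.855 = 85.5%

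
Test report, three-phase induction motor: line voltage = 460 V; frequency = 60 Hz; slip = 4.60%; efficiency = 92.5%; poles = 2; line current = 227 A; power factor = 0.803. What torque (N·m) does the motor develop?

374 N·m

P_in = √3·V·I·cosφ = 1.732 × 460 × 227 × 0.803 = 145227 W
P_out = η·P_in = 0.925 × 145227 = 134335 W
n_s = 120×60/2 = 3600 rpm; n = 3600×(1−0.046) = 3434 rpm
ω = 2π×3434/60 = 359.6 rad/s
τ = P_out/ω = 134335/359.6 = 374 N·m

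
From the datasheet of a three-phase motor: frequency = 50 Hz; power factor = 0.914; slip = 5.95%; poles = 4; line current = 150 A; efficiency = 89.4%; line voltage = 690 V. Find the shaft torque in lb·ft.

P_in = √3·V·I·cosφ = 1.732 × 690 × 150 × 0.914 = 163845 W
P_out = η·P_in = 0.894 × 163845 = 146477 W
n_s = 120×50/4 = 1500 rpm; n = 1500×(1−0.0595) = 1411 rpm
ω = 2π×1411/60 = 147.8 rad/s
τ = P_out/ω = 146477/147.8 = 991 N·m
In lb·ft: 991/1.356 = 731 lb·ft

731 lb·ft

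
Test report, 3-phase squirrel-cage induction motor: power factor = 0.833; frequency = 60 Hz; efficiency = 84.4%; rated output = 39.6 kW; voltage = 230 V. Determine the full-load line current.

P_out = 39.6 kW = 39600 W
P_in = P_out / η = 39600 / 0.844 = 46919 W
I_L = P_in / (√3·V_L·cosφ) = 46919 / (1.732 × 230 × 0.833) = 141 A

141 A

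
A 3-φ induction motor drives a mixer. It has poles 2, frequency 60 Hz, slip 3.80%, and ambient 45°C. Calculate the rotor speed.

n_s = 120f/p = 120×60/2 = 3600 rpm
n = n_s(1 − s) = 3600 × (1 − 0.038) = 3463 rpm

3463 rpm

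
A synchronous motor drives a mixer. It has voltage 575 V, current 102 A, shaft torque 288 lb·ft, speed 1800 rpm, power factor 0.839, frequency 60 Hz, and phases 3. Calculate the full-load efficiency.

τ = 288 lb·ft × 1.356 = 390.5 N·m
ω = 2π × 1800/60 = 188.5 rad/s; P_out = τω = 390.5 × 188.5 = 73609 W
P_in = √3·V_L·I_L·cosφ = 1.732 × 575 × 102 × 0.839 = 85227 W
η = P_out / P_in = 73609 / 85227 = 0.864 = 86.4%

86.4 %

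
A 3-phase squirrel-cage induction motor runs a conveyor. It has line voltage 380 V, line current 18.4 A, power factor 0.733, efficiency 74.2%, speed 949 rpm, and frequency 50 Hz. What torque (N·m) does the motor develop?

P_in = √3·V·I·cosφ = 1.732 × 380 × 18.4 × 0.733 = 8877 W
P_out = η·P_in = 0.742 × 8877 = 6587 W
n = 949 rpm
ω = 2π×949/60 = 99.38 rad/s
τ = P_out/ω = 6587/99.38 = 66.3 N·m

66.3 N·m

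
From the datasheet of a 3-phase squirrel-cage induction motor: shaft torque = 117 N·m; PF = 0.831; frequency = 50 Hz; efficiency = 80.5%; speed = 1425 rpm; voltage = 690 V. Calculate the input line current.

ω = 2π×1425/60 = 149.2 rad/s; P_out = τω = 117 × 149.2 = 17456 W
P_in = P_out / η = 17456 / 0.805 = 21684 W
I_L = P_in / (√3·V_L·cosφ) = 21684 / (1.732 × 690 × 0.831) = 21.8 A

21.8 A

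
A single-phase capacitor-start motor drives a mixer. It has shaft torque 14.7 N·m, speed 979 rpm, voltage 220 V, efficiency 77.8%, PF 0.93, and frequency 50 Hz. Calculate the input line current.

9.47 A

ω = 2π×979/60 = 102.5 rad/s; P_out = τω = 14.7 × 102.5 = 1507 W
P_in = P_out / η = 1507 / 0.778 = 1937 W
I = P_in / (V·cosφ) = 1937 / (220 × 0.93) = 9.47 A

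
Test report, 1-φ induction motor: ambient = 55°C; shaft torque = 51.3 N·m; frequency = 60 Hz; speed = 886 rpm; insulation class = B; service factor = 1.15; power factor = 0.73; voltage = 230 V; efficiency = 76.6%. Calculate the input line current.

37 A

ω = 2π×886/60 = 92.78 rad/s; P_out = τω = 51.3 × 92.78 = 4760 W
P_in = P_out / η = 4760 / 0.766 = 6214 W
I = P_in / (V·cosφ) = 6214 / (230 × 0.73) = 37 A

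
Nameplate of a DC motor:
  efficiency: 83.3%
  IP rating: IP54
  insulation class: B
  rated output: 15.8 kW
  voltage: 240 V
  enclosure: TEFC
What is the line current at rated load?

79 A

P_out = 15.8 kW = 15800 W
P_in = P_out / η = 15800 / 0.833 = 18968 W
I = P_in / V = 18968 / 240 = 79 A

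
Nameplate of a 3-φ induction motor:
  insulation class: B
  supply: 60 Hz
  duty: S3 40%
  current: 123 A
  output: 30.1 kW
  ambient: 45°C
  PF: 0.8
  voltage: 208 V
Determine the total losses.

P_in = √3·V·I·cosφ = 1.732×208×123×0.8 = 35449 W
P_out = 30100 W
Losses = P_in − P_out = 35449 − 30100 = 5349 W

5350 W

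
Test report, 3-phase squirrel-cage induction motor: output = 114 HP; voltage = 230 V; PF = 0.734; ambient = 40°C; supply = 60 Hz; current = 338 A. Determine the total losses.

P_in = √3·V·I·cosφ = 1.732×230×338×0.734 = 98830 W
P_out = 114×746 = 85044 W
Losses = P_in − P_out = 98830 − 85044 = 13786 W

13.8 kW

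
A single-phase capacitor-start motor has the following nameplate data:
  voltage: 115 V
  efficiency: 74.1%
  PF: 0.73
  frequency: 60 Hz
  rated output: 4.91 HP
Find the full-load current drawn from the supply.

58.9 A

P_out = 4.91 × 746 = 3663 W
P_in = P_out / η = 3663 / 0.741 = 4943 W
I = P_in / (V·cosφ) = 4943 / (115 × 0.73) = 58.9 A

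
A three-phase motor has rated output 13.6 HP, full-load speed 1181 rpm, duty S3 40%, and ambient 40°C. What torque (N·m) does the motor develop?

82 N·m

P_out = 13.6 × 746 = 10146 W
ω = 2π × 1181/60 = 123.7 rad/s
τ = P_out/ω = 10146/123.7 = 82 N·m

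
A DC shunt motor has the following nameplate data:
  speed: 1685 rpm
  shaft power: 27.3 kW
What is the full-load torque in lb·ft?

114 lb·ft

ω = 2π × 1685/60 = 176.5 rad/s
τ = P/ω = 27300/176.5 = 154.7 N·m
In lb·ft: 154.7/1.356 = 114 lb·ft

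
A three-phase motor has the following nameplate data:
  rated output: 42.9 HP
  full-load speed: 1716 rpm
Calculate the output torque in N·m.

P_out = 42.9 × 746 = 32003 W
ω = 2π × 1716/60 = 179.7 rad/s
τ = P_out/ω = 32003/179.7 = 178 N·m

178 N·m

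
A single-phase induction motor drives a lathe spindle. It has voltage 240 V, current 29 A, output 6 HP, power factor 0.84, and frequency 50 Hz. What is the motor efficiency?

P_out = 6 × 746 = 4476 W
P_in = V·I·cosφ = 240 × 29 × 0.84 = 5846 W
η = P_out / P_in = 4476 / 5846 = 0.766 = 76.6%

76.6 %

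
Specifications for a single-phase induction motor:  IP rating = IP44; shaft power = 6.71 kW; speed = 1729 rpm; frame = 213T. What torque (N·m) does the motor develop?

37.1 N·m

ω = 2π × 1729/60 = 181.1 rad/s
τ = P/ω = 6710/181.1 = 37.1 N·m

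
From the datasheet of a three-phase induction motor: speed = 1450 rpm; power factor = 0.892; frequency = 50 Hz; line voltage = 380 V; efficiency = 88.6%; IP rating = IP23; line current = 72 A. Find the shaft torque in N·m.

P_in = √3·V·I·cosφ = 1.732 × 380 × 72 × 0.892 = 42270 W
P_out = η·P_in = 0.886 × 42270 = 37451 W
n = 1450 rpm
ω = 2π×1450/60 = 151.8 rad/s
τ = P_out/ω = 37451/151.8 = 247 N·m

247 N·m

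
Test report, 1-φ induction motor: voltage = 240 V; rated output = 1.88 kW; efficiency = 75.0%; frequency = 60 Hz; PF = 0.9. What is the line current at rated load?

11.6 A

P_out = 1.88 kW = 1880 W
P_in = P_out / η = 1880 / 0.750 = 2507 W
I = P_in / (V·cosφ) = 2507 / (240 × 0.9) = 11.6 A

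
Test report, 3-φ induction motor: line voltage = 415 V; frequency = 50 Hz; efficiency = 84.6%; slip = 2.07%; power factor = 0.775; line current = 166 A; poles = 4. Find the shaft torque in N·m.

P_in = √3·V·I·cosφ = 1.732 × 415 × 166 × 0.775 = 92471 W
P_out = η·P_in = 0.846 × 92471 = 78230 W
n_s = 120×50/4 = 1500 rpm; n = 1500×(1−0.0207) = 1469 rpm
ω = 2π×1469/60 = 153.8 rad/s
τ = P_out/ω = 78230/153.8 = 509 N·m

509 N·m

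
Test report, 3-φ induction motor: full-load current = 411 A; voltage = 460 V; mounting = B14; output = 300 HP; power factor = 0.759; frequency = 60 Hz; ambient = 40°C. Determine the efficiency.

P_out = 300 × 746 = 223800 W
P_in = √3·V_L·I_L·cosφ = 1.732 × 460 × 411 × 0.759 = 248536 W
η = P_out / P_in = 223800 / 248536 = 0.900 = 90.0%

90.0 %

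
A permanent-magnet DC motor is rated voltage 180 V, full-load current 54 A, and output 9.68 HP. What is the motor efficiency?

74.3 %

P_out = 9.68 × 746 = 7221 W
P_in = V·I = 180 × 54 = 9720 W
η = P_out / P_in = 7221 / 9720 = 0.743 = 74.3%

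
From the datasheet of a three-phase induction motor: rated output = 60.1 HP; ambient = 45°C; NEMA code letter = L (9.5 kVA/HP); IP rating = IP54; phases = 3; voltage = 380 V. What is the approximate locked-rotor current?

S_LR = 9.5 × 60.1 = 570.95 kVA
I_LR = S_LR/(√3·V_L) = 570950/(1.732×380) = 867 A

867 A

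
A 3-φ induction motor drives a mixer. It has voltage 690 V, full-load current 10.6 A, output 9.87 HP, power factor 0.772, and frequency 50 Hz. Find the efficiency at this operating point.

P_out = 9.87 × 746 = 7363 W
P_in = √3·V_L·I_L·cosφ = 1.732 × 690 × 10.6 × 0.772 = 9780 W
η = P_out / P_in = 7363 / 9780 = 0.753 = 75.3%

75.3 %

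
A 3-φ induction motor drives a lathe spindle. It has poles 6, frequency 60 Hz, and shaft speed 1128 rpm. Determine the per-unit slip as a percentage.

n_s = 120f/p = 120×60/6 = 1200 rpm
s = (n_s − n)/n_s = (1200 − 1128)/1200 = 0.0600

6.0 %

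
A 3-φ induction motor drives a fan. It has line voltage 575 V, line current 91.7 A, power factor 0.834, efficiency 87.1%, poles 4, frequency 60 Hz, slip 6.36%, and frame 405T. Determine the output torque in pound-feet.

277 lb·ft

P_in = √3·V·I·cosφ = 1.732 × 575 × 91.7 × 0.834 = 76164 W
P_out = η·P_in = 0.871 × 76164 = 66339 W
n_s = 120×60/4 = 1800 rpm; n = 1800×(1−0.0636) = 1686 rpm
ω = 2π×1686/60 = 176.6 rad/s
τ = P_out/ω = 66339/176.6 = 375.6 N·m
In lb·ft: 375.6/1.356 = 277 lb·ft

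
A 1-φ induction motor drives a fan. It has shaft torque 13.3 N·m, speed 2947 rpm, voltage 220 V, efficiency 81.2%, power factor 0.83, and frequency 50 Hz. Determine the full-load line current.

ω = 2π×2947/60 = 308.6 rad/s; P_out = τω = 13.3 × 308.6 = 4104 W
P_in = P_out / η = 4104 / 0.812 = 5054 W
I = P_in / (V·cosφ) = 5054 / (220 × 0.83) = 27.7 A

27.7 A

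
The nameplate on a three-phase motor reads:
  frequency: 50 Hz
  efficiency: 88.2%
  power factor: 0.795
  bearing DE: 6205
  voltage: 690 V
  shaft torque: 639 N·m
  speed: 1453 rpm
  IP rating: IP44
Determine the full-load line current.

ω = 2π×1453/60 = 152.2 rad/s; P_out = τω = 639 × 152.2 = 97256 W
P_in = P_out / η = 97256 / 0.882 = 110268 W
I_L = P_in / (√3·V_L·cosφ) = 110268 / (1.732 × 690 × 0.795) = 116 A

116 A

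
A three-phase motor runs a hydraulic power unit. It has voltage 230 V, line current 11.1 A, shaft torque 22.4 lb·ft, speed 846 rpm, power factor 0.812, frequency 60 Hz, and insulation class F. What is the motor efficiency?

74.9 %

τ = 22.4 lb·ft × 1.356 = 30.37 N·m
ω = 2π × 846/60 = 88.59 rad/s; P_out = τω = 30.37 × 88.59 = 2690 W
P_in = √3·V_L·I_L·cosφ = 1.732 × 230 × 11.1 × 0.812 = 3590 W
η = P_out / P_in = 2690 / 3590 = 0.749 = 74.9%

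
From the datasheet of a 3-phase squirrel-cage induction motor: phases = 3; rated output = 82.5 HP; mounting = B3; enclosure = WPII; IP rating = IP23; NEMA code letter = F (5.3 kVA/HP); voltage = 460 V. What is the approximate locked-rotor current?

549 A

S_LR = 5.3 × 82.5 = 437.25 kVA
I_LR = S_LR/(√3·V_L) = 437250/(1.732×460) = 549 A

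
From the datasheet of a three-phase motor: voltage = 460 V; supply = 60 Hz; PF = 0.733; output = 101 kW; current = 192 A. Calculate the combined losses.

P_in = √3·V·I·cosφ = 1.732×460×192×0.733 = 112127 W
P_out = 101000 W
Losses = P_in − P_out = 112127 − 101000 = 11127 W

11100 W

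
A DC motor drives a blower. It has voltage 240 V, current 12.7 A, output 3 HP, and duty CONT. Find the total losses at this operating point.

P_in = V·I = 240×12.7 = 3048 W
P_out = 3×746 = 2238 W
Losses = P_in − P_out = 3048 − 2238 = 810 W

810 W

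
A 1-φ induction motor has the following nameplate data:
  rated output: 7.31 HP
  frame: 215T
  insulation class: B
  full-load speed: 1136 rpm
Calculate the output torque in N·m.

P_out = 7.31 × 746 = 5453 W
ω = 2π × 1136/60 = 119 rad/s
τ = P_out/ω = 5453/119 = 45.8 N·m

45.8 N·m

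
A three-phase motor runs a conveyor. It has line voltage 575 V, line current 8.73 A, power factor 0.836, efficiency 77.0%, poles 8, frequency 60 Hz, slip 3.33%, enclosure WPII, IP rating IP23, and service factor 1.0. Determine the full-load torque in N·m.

P_in = √3·V·I·cosφ = 1.732 × 575 × 8.73 × 0.836 = 7268 W
P_out = η·P_in = 0.77 × 7268 = 5596 W
n_s = 120×60/8 = 900 rpm; n = 900×(1−0.0333) = 870 rpm
ω = 2π×870/60 = 91.11 rad/s
τ = P_out/ω = 5596/91.11 = 61.4 N·m

61.4 N·m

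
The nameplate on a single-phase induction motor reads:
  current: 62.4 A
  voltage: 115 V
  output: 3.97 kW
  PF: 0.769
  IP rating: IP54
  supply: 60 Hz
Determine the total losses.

P_in = V·I·cosφ = 115×62.4×0.769 = 5518 W
P_out = 3970 W
Losses = P_in − P_out = 5518 − 3970 = 1548 W

1550 W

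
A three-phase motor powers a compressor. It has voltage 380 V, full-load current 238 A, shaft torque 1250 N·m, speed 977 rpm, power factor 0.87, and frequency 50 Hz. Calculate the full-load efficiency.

93.8 %

ω = 2π × 977/60 = 102.3 rad/s; P_out = τω = 1250 × 102.3 = 127875 W
P_in = √3·V_L·I_L·cosφ = 1.732 × 380 × 238 × 0.87 = 136279 W
η = P_out / P_in = 127875 / 136279 = 0.938 = 93.8%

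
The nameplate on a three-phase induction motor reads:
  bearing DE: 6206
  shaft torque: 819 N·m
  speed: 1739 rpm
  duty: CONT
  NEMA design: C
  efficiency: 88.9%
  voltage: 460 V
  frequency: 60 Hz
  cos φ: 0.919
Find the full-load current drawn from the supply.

229 A

ω = 2π×1739/60 = 182.1 rad/s; P_out = τω = 819 × 182.1 = 149140 W
P_in = P_out / η = 149140 / 0.889 = 167762 W
I_L = P_in / (√3·V_L·cosφ) = 167762 / (1.732 × 460 × 0.919) = 229 A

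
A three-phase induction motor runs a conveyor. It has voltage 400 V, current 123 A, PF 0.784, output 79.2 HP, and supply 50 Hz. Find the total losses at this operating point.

7730 W

P_in = √3·V·I·cosφ = 1.732×400×123×0.784 = 66808 W
P_out = 79.2×746 = 59083 W
Losses = P_in − P_out = 66808 − 59083 = 7725 W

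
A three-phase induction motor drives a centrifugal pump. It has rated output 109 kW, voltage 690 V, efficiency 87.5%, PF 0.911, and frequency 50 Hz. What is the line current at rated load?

114 A

P_out = 109 kW = 109000 W
P_in = P_out / η = 109000 / 0.875 = 124571 W
I_L = P_in / (√3·V_L·cosφ) = 124571 / (1.732 × 690 × 0.911) = 114 A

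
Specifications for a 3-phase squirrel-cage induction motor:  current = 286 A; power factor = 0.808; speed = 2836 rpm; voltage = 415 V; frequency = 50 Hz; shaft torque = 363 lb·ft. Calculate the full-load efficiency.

88.0 %

τ = 363 lb·ft × 1.356 = 492.2 N·m
ω = 2π × 2836/60 = 297 rad/s; P_out = τω = 492.2 × 297 = 146183 W
P_in = √3·V_L·I_L·cosφ = 1.732 × 415 × 286 × 0.808 = 166101 W
η = P_out / P_in = 146183 / 166101 = 0.880 = 88.0%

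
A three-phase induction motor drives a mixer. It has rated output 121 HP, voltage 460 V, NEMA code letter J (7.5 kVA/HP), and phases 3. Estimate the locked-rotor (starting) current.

1140 A

S_LR = 7.5 × 121 = 907.5 kVA
I_LR = S_LR/(√3·V_L) = 907500/(1.732×460) = 1140 A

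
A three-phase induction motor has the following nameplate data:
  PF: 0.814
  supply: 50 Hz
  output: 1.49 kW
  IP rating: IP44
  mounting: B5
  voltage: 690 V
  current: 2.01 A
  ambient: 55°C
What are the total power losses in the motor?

P_in = √3·V·I·cosφ = 1.732×690×2.01×0.814 = 1955 W
P_out = 1490 W
Losses = P_in − P_out = 1955 − 1490 = 465 W

465 W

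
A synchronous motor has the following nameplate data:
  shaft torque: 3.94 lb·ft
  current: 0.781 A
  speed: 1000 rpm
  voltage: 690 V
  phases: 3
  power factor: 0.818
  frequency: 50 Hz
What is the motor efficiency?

73.3 %

τ = 3.94 lb·ft × 1.356 = 5.343 N·m
ω = 2π × 1000/60 = 104.7 rad/s; P_out = τω = 5.343 × 104.7 = 559 W
P_in = √3·V_L·I_L·cosφ = 1.732 × 690 × 0.781 × 0.818 = 763 W
η = P_out / P_in = 559 / 763 = 0.733 = 73.3%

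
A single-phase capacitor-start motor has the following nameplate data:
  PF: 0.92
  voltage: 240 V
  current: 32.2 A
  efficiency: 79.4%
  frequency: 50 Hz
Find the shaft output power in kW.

P_in = V·I·cosφ = 240 × 32.2 × 0.92 = 7110 W
P_out = η·P_in = 0.794 × 7110 = 5645 W

5.65 kW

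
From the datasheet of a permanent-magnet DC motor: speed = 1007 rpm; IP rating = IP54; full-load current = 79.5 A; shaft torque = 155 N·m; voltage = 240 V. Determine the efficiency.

85.7 %

ω = 2π × 1007/60 = 105.5 rad/s; P_out = τω = 155 × 105.5 = 16353 W
P_in = V·I = 240 × 79.5 = 19080 W
η = P_out / P_in = 16353 / 19080 = 0.857 = 85.7%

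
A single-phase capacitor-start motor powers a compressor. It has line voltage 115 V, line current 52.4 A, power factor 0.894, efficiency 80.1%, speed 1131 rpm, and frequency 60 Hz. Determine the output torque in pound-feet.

26.9 lb·ft

P_in = V·I·cosφ = 115 × 52.4 × 0.894 = 5387 W
P_out = η·P_in = 0.801 × 5387 = 4315 W
n = 1131 rpm
ω = 2π×1131/60 = 118.4 rad/s
τ = P_out/ω = 4315/118.4 = 36.44 N·m
In lb·ft: 36.44/1.356 = 26.9 lb·ft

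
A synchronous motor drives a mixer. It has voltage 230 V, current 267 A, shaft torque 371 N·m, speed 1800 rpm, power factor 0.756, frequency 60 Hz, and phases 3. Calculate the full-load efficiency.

87.0 %

ω = 2π × 1800/60 = 188.5 rad/s; P_out = τω = 371 × 188.5 = 69934 W
P_in = √3·V_L·I_L·cosφ = 1.732 × 230 × 267 × 0.756 = 80410 W
η = P_out / P_in = 69934 / 80410 = 0.870 = 87.0%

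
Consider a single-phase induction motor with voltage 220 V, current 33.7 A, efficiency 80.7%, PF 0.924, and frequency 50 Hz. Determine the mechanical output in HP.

P_in = V·I·cosφ = 220 × 33.7 × 0.924 = 6851 W
P_out = η·P_in = 0.807 × 6851 = 5529 W
= 5529/746 = 7.41 HP

7.41 HP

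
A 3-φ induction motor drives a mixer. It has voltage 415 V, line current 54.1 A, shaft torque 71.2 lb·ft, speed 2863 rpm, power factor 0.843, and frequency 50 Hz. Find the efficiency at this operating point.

τ = 71.2 lb·ft × 1.356 = 96.55 N·m
ω = 2π × 2863/60 = 299.8 rad/s; P_out = τω = 96.55 × 299.8 = 28946 W
P_in = √3·V_L·I_L·cosφ = 1.732 × 415 × 54.1 × 0.843 = 32781 W
η = P_out / P_in = 28946 / 32781 = 0.883 = 88.3%

88.3 %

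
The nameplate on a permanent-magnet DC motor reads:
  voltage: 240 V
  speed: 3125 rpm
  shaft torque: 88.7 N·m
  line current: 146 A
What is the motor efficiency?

82.8 %

ω = 2π × 3125/60 = 327.2 rad/s; P_out = τω = 88.7 × 327.2 = 29023 W
P_in = V·I = 240 × 146 = 35040 W
η = P_out / P_in = 29023 / 35040 = 0.828 = 82.8%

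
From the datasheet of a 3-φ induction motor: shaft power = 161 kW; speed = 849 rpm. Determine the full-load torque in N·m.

ω = 2π × 849/60 = 88.91 rad/s
τ = P/ω = 161000/88.91 = 1810 N·m

1810 N·m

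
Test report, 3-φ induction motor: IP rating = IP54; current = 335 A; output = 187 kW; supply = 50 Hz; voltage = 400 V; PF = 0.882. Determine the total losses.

17700 W

P_in = √3·V·I·cosφ = 1.732×400×335×0.882 = 204702 W
P_out = 187000 W
Losses = P_in − P_out = 204702 − 187000 = 17702 W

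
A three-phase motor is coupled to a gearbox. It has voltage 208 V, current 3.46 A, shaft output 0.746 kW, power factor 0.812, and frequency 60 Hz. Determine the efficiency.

P_out = 0.746 kW = 746 W
P_in = √3·V_L·I_L·cosφ = 1.732 × 208 × 3.46 × 0.812 = 1012 W
η = P_out / P_in = 746 / 1012 = 0.737 = 73.7%

73.7 %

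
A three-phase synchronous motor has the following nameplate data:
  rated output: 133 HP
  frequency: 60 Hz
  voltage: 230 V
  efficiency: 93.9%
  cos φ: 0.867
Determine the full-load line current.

P_out = 133 × 746 = 99218 W
P_in = P_out / η = 99218 / 0.939 = 105663 W
I_L = P_in / (√3·V_L·cosφ) = 105663 / (1.732 × 230 × 0.867) = 306 A

306 A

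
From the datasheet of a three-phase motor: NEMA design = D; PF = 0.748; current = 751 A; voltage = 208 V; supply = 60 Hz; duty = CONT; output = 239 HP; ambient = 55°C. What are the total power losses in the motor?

P_in = √3·V·I·cosφ = 1.732×208×751×0.748 = 202373 W
P_out = 239×746 = 178294 W
Losses = P_in − P_out = 202373 − 178294 = 24079 W

24100 W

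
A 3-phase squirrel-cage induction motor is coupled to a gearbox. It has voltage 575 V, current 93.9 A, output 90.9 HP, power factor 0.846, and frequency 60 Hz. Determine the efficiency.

P_out = 90.9 × 746 = 67811 W
P_in = √3·V_L·I_L·cosφ = 1.732 × 575 × 93.9 × 0.846 = 79114 W
η = P_out / P_in = 67811 / 79114 = 0.857 = 85.7%

85.7 %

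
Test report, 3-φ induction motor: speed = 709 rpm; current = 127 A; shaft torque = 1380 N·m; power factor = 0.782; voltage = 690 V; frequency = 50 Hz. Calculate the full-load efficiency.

86.3 %

ω = 2π × 709/60 = 74.25 rad/s; P_out = τω = 1380 × 74.25 = 102465 W
P_in = √3·V_L·I_L·cosφ = 1.732 × 690 × 127 × 0.782 = 118688 W
η = P_out / P_in = 102465 / 118688 = 0.863 = 86.3%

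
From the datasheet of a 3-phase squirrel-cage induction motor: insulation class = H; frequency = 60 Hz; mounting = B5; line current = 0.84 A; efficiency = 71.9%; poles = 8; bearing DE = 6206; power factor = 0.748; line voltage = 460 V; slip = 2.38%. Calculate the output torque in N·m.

3.91 N·m

P_in = √3·V·I·cosφ = 1.732 × 460 × 0.84 × 0.748 = 501 W
P_out = η·P_in = 0.719 × 501 = 360 W
n_s = 120×60/8 = 900 rpm; n = 900×(1−0.0238) = 879 rpm
ω = 2π×879/60 = 92.05 rad/s
τ = P_out/ω = 360/92.05 = 3.91 N·m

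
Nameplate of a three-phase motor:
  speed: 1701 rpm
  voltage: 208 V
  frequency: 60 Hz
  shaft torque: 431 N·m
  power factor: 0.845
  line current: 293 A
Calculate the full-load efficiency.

ω = 2π × 1701/60 = 178.1 rad/s; P_out = τω = 431 × 178.1 = 76761 W
P_in = √3·V_L·I_L·cosφ = 1.732 × 208 × 293 × 0.845 = 89194 W
η = P_out / P_in = 76761 / 89194 = 0.861 = 86.1%

86.1 %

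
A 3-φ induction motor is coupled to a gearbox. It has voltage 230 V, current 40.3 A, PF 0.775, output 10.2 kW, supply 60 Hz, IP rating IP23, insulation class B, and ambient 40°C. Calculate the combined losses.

2240 W

P_in = √3·V·I·cosφ = 1.732×230×40.3×0.775 = 12442 W
P_out = 10200 W
Losses = P_in − P_out = 12442 − 10200 = 2242 W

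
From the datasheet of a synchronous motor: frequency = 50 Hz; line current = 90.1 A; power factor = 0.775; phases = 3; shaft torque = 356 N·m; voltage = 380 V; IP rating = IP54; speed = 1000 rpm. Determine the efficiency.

81.1 %

ω = 2π × 1000/60 = 104.7 rad/s; P_out = τω = 356 × 104.7 = 37273 W
P_in = √3·V_L·I_L·cosφ = 1.732 × 380 × 90.1 × 0.775 = 45958 W
η = P_out / P_in = 37273 / 45958 = 0.811 = 81.1%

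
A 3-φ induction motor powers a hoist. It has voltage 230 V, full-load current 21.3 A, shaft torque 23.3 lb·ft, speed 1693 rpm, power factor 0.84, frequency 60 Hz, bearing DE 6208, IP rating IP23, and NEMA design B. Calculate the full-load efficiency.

78.6 %

τ = 23.3 lb·ft × 1.356 = 31.59 N·m
ω = 2π × 1693/60 = 177.3 rad/s; P_out = τω = 31.59 × 177.3 = 5601 W
P_in = √3·V_L·I_L·cosφ = 1.732 × 230 × 21.3 × 0.84 = 7127 W
η = P_out / P_in = 5601 / 7127 = 0.786 = 78.6%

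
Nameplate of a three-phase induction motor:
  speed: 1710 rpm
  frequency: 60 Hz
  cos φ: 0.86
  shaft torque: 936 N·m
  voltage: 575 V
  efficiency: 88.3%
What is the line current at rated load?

ω = 2π×1710/60 = 179.1 rad/s; P_out = τω = 936 × 179.1 = 167638 W
P_in = P_out / η = 167638 / 0.883 = 189851 W
I_L = P_in / (√3·V_L·cosφ) = 189851 / (1.732 × 575 × 0.86) = 222 A

222 A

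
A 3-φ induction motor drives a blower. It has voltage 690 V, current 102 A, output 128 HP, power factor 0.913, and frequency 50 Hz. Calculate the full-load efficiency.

85.8 %

P_out = 128 × 746 = 95488 W
P_in = √3·V_L·I_L·cosφ = 1.732 × 690 × 102 × 0.913 = 111293 W
η = P_out / P_in = 95488 / 111293 = 0.858 = 85.8%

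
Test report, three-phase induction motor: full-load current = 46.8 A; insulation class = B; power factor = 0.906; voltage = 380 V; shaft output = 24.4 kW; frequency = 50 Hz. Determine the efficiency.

P_out = 24.4 kW = 24400 W
P_in = √3·V_L·I_L·cosφ = 1.732 × 380 × 46.8 × 0.906 = 27907 W
η = P_out / P_in = 24400 / 27907 = 0.874 = 87.4%

87.4 %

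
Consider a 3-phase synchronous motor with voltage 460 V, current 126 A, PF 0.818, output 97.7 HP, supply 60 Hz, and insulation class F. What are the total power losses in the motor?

P_in = √3·V·I·cosφ = 1.732×460×126×0.818 = 82116 W
P_out = 97.7×746 = 72884 W
Losses = P_in − P_out = 82116 − 72884 = 9232 W

9.23 kW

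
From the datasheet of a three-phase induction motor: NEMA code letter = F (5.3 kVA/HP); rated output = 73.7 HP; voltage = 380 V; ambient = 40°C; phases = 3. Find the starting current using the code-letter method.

593 A

S_LR = 5.3 × 73.7 = 390.61 kVA
I_LR = S_LR/(√3·V_L) = 390610/(1.732×380) = 593 A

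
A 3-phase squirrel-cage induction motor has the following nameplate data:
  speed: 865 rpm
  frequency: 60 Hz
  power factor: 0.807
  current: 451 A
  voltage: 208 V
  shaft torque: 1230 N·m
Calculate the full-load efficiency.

ω = 2π × 865/60 = 90.58 rad/s; P_out = τω = 1230 × 90.58 = 111413 W
P_in = √3·V_L·I_L·cosφ = 1.732 × 208 × 451 × 0.807 = 131118 W
η = P_out / P_in = 111413 / 131118 = 0.850 = 85.0%

85.0 %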